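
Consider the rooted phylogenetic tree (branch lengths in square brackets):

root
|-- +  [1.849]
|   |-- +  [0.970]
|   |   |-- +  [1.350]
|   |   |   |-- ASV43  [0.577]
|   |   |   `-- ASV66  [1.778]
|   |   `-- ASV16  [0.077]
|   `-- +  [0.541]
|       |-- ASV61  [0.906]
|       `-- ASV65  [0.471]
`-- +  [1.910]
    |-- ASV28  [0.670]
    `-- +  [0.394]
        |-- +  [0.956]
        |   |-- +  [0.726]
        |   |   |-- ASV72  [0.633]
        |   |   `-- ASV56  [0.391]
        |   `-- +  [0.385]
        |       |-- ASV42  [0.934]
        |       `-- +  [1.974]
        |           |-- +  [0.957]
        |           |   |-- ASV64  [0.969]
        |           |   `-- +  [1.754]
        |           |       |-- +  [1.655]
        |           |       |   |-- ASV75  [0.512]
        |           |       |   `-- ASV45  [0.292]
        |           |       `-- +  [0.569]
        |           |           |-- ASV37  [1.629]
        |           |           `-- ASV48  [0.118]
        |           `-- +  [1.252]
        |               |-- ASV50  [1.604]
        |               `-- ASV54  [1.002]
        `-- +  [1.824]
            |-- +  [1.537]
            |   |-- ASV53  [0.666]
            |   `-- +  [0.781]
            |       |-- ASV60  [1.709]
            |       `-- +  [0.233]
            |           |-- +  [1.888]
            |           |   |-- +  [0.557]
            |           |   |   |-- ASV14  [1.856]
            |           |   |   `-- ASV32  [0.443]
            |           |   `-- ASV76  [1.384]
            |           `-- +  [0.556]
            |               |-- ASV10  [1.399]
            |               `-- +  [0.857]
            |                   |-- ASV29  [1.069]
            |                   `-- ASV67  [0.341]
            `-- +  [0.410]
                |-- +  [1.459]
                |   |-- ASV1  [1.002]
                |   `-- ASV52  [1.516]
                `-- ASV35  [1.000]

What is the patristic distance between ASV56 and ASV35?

The path runs ASV56 → … → MRCA → … → ASV35; the MRCA is the node subtending (((ASV72,ASV56),(ASV42,((ASV64,((ASV75,ASV45),(ASV37,ASV48))),(ASV50,ASV54)))),((ASV53,(ASV60,(((ASV14,ASV32),ASV76),(ASV10,(ASV29,ASV67))))),((ASV1,ASV52),ASV35))).
Branch lengths along that path: 0.391 + 0.726 + 0.956 + 1.824 + 0.410 + 1.000 = 5.307.

5.307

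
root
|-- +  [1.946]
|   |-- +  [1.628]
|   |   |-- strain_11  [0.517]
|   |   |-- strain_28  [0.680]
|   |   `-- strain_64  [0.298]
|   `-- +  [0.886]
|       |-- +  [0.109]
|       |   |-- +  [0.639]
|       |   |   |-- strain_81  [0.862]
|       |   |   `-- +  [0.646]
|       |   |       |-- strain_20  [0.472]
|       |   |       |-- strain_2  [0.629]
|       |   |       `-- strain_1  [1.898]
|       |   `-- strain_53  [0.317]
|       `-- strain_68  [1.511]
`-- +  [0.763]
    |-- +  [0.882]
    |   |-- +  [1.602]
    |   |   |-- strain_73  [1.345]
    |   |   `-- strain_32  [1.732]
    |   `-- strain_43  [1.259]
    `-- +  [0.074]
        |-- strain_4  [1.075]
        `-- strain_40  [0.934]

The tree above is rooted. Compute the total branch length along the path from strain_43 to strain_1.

9.028

The path runs strain_43 → … → MRCA → … → strain_1; the MRCA is the root of the tree.
Branch lengths along that path: 1.259 + 0.882 + 0.763 + 1.946 + 0.886 + 0.109 + 0.639 + 0.646 + 1.898 = 9.028.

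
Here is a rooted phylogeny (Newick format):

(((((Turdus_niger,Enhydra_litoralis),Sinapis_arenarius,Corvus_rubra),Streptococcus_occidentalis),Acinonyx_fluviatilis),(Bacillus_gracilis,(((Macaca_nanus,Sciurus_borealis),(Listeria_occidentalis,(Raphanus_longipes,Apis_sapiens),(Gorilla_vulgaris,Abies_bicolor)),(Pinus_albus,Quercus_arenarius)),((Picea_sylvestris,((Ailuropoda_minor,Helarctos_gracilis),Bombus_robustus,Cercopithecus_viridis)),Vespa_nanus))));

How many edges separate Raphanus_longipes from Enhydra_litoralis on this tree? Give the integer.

11

The MRCA of Raphanus_longipes and Enhydra_litoralis is the root of the tree.
From Raphanus_longipes up to that node: 6 branches. From Enhydra_litoralis up to the same node: 5 branches. Total: 6 + 5 = 11.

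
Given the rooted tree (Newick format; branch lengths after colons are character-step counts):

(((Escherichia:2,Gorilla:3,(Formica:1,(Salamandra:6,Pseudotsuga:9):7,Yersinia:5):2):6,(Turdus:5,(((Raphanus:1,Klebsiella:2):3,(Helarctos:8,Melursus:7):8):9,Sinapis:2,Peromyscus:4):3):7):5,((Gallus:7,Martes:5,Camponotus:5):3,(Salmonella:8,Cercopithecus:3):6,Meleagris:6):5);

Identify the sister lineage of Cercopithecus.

Salmonella

Cercopithecus attaches to the tree at the node subtending (Salmonella,Cercopithecus).
The other lineage descending from that same node — the sister group — is the single tip Salmonella.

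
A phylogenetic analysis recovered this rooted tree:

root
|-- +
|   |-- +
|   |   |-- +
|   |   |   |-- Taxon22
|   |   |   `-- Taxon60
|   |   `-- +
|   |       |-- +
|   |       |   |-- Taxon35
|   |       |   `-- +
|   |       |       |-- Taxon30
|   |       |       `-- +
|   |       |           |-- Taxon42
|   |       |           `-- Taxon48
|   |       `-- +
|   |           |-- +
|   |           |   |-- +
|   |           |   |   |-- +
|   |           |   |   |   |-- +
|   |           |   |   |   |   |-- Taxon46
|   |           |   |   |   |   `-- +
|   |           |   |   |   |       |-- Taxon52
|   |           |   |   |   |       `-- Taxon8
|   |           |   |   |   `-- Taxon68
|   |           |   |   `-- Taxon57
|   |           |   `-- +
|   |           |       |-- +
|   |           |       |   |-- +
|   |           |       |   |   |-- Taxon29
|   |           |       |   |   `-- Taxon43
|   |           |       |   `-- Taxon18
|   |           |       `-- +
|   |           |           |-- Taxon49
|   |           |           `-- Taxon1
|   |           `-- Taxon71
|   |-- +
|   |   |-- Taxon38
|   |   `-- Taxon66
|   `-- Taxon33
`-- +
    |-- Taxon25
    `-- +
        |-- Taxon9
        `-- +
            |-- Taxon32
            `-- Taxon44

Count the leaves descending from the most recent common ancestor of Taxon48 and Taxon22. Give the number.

The MRCA of Taxon48 and Taxon22 is the node subtending ((Taxon22,Taxon60),((Taxon35,(Taxon30,(Taxon42,Taxon48))),(((((Taxon46,(Taxon52,Taxon8)),Taxon68),Taxon57),(((Taxon29,Taxon43),Taxon18),(Taxon49,Taxon1))),Taxon71))).
That clade contains 17 terminal taxa: Taxon1, Taxon18, Taxon22, Taxon29, Taxon30, Taxon35, Taxon42, Taxon43, Taxon46, Taxon48, Taxon49, Taxon52, Taxon57, Taxon60, Taxon68, Taxon71, Taxon8.

17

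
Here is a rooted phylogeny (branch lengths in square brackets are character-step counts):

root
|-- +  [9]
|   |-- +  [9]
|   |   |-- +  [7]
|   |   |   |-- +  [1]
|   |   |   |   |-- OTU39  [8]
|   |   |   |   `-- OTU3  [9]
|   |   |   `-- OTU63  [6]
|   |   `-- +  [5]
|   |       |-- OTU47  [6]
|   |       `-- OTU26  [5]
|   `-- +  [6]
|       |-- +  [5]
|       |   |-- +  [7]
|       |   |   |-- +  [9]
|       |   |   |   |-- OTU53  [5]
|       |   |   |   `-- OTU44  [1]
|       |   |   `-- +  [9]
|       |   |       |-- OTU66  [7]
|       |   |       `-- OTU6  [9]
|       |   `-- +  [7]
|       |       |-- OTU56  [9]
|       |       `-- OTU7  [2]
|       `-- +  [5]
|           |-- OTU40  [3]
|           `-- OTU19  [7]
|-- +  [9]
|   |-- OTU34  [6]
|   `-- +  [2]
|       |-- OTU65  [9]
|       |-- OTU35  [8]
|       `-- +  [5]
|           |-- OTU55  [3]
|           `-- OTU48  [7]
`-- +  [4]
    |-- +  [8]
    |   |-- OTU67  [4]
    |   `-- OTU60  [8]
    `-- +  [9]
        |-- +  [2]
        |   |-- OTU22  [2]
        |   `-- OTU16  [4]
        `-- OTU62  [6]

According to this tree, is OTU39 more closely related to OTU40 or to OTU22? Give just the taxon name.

OTU40

The MRCA of OTU39 and OTU40 subtends ((((OTU39,OTU3),OTU63),(OTU47,OTU26)),((((OTU53,OTU44),(OTU66,OTU6)),(OTU56,OTU7)),(OTU40,OTU19))) (13 taxa).
The MRCA of OTU39 and OTU22 is the root, subtending the entire tree (23 taxa).
The first is nested inside the second, so OTU39 shares a more recent common ancestor with OTU40.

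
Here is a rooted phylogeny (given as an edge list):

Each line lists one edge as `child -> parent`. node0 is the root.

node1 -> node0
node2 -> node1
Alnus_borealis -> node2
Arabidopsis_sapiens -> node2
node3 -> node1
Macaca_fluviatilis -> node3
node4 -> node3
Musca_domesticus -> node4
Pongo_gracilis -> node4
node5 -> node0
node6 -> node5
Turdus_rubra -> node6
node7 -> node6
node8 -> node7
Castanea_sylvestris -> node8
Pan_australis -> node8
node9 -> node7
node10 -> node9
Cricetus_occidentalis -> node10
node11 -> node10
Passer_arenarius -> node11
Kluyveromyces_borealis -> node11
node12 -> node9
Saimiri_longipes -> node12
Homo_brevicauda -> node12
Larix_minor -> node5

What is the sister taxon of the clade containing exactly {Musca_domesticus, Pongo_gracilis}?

The clade containing exactly {Musca_domesticus, Pongo_gracilis} attaches to the tree at the node subtending (Macaca_fluviatilis,(Musca_domesticus,Pongo_gracilis)).
The other lineage descending from that same node — the sister group — is the single tip Macaca_fluviatilis.

Macaca_fluviatilis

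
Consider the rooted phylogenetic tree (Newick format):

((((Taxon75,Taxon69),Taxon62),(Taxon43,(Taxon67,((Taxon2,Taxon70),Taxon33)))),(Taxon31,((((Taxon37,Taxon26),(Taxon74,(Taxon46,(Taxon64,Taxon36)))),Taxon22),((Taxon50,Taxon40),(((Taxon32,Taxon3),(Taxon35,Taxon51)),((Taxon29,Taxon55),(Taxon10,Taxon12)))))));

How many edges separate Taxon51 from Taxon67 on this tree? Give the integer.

11

The MRCA of Taxon51 and Taxon67 is the root of the tree.
From Taxon51 up to that node: 7 branches. From Taxon67 up to the same node: 4 branches. Total: 7 + 4 = 11.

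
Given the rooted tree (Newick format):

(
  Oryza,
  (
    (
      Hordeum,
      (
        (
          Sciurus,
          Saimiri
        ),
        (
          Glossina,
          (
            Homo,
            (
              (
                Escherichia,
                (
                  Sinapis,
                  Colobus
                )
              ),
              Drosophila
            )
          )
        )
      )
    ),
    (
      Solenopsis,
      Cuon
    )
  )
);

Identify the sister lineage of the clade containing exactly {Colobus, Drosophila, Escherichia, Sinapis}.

The clade containing exactly {Colobus, Drosophila, Escherichia, Sinapis} attaches to the tree at the node subtending (Homo,((Escherichia,(Sinapis,Colobus)),Drosophila)).
The other lineage descending from that same node — the sister group — is the single tip Homo.

Homo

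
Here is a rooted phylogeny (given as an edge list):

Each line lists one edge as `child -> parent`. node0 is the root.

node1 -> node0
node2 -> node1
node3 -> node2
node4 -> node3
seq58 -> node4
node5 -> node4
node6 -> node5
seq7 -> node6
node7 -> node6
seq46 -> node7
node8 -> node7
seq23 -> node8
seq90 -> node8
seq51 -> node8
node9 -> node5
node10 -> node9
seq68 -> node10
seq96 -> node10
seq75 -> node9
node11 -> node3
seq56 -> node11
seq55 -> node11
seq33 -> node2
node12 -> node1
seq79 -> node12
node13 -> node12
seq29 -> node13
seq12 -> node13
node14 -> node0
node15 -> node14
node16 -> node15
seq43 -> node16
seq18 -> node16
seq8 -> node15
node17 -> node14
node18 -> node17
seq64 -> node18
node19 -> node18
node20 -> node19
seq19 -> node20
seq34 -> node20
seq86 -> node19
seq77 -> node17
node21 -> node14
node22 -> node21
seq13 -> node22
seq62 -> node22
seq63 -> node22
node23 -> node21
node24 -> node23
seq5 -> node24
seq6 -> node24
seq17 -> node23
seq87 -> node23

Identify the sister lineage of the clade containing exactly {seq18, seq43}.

The clade containing exactly {seq18, seq43} attaches to the tree at the node subtending ((seq43,seq18),seq8).
The other lineage descending from that same node — the sister group — is the single tip seq8.

seq8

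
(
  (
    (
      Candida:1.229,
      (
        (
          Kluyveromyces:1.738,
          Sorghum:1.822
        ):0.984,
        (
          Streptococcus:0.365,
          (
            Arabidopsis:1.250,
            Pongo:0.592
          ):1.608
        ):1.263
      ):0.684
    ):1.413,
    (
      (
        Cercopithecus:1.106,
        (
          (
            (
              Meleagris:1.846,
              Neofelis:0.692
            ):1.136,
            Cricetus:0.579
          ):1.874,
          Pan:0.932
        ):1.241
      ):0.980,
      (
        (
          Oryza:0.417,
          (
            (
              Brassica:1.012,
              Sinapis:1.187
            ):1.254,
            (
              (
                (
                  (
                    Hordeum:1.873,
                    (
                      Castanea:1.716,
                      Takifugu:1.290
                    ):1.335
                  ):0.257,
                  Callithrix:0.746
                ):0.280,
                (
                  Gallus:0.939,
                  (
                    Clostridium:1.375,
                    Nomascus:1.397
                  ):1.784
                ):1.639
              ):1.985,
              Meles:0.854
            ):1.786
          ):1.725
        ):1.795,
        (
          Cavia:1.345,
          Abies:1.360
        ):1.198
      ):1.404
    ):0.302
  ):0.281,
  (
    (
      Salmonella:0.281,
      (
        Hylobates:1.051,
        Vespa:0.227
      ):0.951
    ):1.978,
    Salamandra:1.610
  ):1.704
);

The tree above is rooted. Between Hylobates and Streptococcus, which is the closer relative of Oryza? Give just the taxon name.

Streptococcus

The MRCA of Oryza and Streptococcus subtends ((Candida,((Kluyveromyces,Sorghum),(Streptococcus,(Arabidopsis,Pongo)))),((Cercopithecus,(((Meleagris,Neofelis),Cricetus),Pan)),((Oryza,((Brassica,Sinapis),((((Hordeum,(Castanea,Takifugu)),Callithrix),(Gallus,(Clostridium,Nomascus))),Meles))),(Cavia,Abies)))) (24 taxa).
The MRCA of Oryza and Hylobates is the root, subtending the entire tree (28 taxa).
The first is nested inside the second, so Oryza shares a more recent common ancestor with Streptococcus.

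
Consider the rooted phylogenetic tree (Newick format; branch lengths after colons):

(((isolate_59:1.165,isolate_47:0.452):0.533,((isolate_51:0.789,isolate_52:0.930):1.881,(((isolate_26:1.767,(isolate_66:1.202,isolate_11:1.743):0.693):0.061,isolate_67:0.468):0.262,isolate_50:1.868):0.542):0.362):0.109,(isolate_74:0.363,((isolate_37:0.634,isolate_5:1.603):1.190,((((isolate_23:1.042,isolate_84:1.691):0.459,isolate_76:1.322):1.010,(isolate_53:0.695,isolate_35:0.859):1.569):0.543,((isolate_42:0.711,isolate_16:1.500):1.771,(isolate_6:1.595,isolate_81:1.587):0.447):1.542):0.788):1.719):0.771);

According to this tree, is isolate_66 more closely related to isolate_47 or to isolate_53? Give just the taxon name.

The MRCA of isolate_66 and isolate_47 subtends ((isolate_59,isolate_47),((isolate_51,isolate_52),(((isolate_26,(isolate_66,isolate_11)),isolate_67),isolate_50))) (9 taxa).
The MRCA of isolate_66 and isolate_53 is the root, subtending the entire tree (21 taxa).
The first is nested inside the second, so isolate_66 shares a more recent common ancestor with isolate_47.

isolate_47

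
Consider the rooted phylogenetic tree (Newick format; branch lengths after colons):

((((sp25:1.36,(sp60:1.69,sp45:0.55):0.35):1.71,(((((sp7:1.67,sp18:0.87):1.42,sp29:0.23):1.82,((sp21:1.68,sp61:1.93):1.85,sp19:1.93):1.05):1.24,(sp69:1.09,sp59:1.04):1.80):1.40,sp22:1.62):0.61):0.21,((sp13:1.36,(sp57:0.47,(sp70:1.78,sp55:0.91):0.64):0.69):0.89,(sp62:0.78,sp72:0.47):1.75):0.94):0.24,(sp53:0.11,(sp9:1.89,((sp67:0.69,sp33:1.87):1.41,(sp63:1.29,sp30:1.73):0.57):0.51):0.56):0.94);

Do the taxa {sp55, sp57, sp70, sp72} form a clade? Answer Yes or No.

The MRCA of the listed taxa subtends ((sp13,(sp57,(sp70,sp55))),(sp62,sp72)).
That clade also contains sp13, sp62, which are not in the proposed group, so the group is not monophyletic.

No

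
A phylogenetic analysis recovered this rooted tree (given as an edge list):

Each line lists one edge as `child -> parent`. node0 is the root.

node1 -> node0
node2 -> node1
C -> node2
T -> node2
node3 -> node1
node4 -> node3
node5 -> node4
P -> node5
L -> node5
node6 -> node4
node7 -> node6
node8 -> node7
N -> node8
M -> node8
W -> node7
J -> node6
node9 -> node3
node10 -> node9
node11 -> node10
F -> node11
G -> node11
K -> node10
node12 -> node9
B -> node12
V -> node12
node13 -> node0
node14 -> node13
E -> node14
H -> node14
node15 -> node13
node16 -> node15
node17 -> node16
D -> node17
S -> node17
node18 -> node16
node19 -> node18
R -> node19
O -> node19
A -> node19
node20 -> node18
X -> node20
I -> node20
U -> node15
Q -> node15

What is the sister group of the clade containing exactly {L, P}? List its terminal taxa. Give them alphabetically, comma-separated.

J, M, N, W

The clade containing exactly {L, P} attaches to the tree at the node subtending ((P,L),(((N,M),W),J)).
The other lineage descending from that same node — the sister group — is (((N,M),W),J); its 4 tips in alphabetical order are the answer.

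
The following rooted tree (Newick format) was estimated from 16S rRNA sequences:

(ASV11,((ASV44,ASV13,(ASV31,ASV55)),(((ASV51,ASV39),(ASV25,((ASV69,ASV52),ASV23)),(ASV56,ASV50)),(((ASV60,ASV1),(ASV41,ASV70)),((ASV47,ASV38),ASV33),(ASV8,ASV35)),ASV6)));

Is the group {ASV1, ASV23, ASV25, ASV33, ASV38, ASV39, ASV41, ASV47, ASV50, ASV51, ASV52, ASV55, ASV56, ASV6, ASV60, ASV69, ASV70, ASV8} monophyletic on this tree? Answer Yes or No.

No

The MRCA of the listed taxa subtends ((ASV44,ASV13,(ASV31,ASV55)),(((ASV51,ASV39),(ASV25,((ASV69,ASV52),ASV23)),(ASV56,ASV50)),(((ASV60,ASV1),(ASV41,ASV70)),((ASV47,ASV38),ASV33),(ASV8,ASV35)),ASV6)).
That clade also contains ASV13, ASV31, ASV35, ASV44, which are not in the proposed group, so the group is not monophyletic.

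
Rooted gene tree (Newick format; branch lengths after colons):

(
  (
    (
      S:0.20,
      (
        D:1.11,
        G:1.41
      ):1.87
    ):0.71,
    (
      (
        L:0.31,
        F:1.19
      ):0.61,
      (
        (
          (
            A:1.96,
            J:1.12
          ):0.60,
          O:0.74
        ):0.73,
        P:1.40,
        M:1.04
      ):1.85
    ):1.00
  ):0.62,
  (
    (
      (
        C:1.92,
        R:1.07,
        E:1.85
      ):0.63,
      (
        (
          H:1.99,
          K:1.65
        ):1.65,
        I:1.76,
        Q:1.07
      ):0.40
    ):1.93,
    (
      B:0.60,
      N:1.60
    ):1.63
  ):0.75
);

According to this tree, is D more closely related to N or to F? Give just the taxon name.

F

The MRCA of D and F subtends ((S,(D,G)),((L,F),(((A,J),O),P,M))) (10 taxa).
The MRCA of D and N is the root, subtending the entire tree (19 taxa).
The first is nested inside the second, so D shares a more recent common ancestor with F.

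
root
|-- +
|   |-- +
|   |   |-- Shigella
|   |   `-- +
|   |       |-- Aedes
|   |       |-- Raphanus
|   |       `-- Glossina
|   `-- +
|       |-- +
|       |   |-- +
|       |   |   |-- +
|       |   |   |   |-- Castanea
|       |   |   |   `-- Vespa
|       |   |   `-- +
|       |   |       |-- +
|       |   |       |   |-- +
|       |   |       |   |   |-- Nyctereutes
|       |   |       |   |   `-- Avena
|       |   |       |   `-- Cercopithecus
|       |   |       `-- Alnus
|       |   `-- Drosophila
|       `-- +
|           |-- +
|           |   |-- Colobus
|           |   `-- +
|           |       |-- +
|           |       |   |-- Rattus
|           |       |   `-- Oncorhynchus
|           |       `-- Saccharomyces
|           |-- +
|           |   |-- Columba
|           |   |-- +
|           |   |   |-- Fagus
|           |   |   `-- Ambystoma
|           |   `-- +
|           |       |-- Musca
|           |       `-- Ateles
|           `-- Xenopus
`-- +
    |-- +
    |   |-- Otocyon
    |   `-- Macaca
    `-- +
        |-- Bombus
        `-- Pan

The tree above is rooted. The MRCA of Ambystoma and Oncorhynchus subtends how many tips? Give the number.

10

The MRCA of Ambystoma and Oncorhynchus is the node subtending ((Colobus,((Rattus,Oncorhynchus),Saccharomyces)),(Columba,(Fagus,Ambystoma),(Musca,Ateles)),Xenopus).
That clade contains 10 terminal taxa: Ambystoma, Ateles, Colobus, Columba, Fagus, Musca, Oncorhynchus, Rattus, Saccharomyces, Xenopus.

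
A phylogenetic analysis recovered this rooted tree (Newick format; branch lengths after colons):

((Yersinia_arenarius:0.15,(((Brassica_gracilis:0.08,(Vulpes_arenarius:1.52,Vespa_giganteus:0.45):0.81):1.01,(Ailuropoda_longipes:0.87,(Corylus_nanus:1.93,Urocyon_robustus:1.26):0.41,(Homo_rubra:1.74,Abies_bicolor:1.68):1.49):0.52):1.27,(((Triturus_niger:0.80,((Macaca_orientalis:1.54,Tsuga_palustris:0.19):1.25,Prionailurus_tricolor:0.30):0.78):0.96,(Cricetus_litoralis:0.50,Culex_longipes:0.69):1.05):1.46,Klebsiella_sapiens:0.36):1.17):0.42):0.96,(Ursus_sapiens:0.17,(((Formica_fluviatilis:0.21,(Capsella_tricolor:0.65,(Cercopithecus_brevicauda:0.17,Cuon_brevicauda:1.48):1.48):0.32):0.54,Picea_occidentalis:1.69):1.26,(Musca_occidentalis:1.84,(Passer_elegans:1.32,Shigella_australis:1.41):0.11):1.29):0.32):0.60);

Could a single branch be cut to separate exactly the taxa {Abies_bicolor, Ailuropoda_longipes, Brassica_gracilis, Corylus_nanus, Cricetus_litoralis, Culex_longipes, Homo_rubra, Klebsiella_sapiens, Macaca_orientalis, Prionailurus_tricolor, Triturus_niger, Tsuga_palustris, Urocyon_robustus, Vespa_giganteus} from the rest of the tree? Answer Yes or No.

No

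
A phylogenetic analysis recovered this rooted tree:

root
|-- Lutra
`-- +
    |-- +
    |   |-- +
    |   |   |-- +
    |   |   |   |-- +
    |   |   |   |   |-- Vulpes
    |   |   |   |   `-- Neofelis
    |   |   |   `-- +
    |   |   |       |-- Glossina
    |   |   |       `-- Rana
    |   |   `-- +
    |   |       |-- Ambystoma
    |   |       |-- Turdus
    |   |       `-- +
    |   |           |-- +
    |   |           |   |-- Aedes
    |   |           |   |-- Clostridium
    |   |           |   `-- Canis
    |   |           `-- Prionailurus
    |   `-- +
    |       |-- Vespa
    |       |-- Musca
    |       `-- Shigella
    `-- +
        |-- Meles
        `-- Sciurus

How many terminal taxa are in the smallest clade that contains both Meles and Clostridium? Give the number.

15

The MRCA of Meles and Clostridium is the node subtending (((((Vulpes,Neofelis),(Glossina,Rana)),(Ambystoma,Turdus,((Aedes,Clostridium,Canis),Prionailurus))),(Vespa,Musca,Shigella)),(Meles,Sciurus)).
That clade contains 15 terminal taxa: Aedes, Ambystoma, Canis, Clostridium, Glossina, Meles, Musca, Neofelis, Prionailurus, Rana, Sciurus, Shigella, Turdus, Vespa, Vulpes.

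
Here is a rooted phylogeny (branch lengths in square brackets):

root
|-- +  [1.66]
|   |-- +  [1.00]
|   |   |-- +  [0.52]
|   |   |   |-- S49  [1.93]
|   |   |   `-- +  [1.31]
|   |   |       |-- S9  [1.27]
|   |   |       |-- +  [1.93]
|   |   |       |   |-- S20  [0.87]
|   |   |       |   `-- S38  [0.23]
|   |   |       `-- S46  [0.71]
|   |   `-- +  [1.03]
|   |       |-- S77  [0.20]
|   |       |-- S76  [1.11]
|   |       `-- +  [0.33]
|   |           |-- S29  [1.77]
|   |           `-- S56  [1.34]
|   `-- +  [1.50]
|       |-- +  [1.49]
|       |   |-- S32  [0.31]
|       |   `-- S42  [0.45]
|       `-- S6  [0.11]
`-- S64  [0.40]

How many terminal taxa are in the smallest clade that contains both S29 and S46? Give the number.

The MRCA of S29 and S46 is the node subtending ((S49,(S9,(S20,S38),S46)),(S77,S76,(S29,S56))).
That clade contains 9 terminal taxa: S20, S29, S38, S46, S49, S56, S76, S77, S9.

9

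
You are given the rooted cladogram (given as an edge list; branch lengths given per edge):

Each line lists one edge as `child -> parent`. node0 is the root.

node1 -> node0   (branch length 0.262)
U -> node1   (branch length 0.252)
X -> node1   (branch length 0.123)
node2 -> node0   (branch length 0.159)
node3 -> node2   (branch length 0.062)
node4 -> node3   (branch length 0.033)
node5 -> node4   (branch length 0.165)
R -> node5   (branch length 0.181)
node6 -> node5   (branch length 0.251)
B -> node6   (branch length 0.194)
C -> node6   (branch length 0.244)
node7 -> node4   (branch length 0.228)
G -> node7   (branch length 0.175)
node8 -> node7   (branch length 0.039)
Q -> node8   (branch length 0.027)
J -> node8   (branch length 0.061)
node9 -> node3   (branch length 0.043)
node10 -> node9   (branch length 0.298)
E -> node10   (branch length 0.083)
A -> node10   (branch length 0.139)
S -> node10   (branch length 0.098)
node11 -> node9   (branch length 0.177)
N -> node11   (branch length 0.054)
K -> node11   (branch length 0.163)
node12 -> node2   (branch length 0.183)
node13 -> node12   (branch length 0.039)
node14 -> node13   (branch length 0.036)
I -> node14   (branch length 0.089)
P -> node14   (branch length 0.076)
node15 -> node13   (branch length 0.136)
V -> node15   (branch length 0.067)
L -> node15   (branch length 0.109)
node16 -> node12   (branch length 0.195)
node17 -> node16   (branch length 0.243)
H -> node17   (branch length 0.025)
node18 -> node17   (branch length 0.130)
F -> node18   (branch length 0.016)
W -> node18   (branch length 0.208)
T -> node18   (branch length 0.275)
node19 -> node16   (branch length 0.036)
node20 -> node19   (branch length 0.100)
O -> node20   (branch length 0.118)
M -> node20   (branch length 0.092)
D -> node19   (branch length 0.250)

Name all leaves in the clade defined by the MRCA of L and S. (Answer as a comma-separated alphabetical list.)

A, B, C, D, E, F, G, H, I, J, K, L, M, N, O, P, Q, R, S, T, V, W

Tracing L: it sits inside (V,L).
Tracing S: it sits inside (E,A,S).
The smallest clade enclosing both is ((((R,(B,C)),(G,(Q,J))),((E,A,S),(N,K))),(((I,P),(V,L)),((H,(F,W,T)),((O,M),D)))); the answer is its 22 terminal taxa in alphabetical order.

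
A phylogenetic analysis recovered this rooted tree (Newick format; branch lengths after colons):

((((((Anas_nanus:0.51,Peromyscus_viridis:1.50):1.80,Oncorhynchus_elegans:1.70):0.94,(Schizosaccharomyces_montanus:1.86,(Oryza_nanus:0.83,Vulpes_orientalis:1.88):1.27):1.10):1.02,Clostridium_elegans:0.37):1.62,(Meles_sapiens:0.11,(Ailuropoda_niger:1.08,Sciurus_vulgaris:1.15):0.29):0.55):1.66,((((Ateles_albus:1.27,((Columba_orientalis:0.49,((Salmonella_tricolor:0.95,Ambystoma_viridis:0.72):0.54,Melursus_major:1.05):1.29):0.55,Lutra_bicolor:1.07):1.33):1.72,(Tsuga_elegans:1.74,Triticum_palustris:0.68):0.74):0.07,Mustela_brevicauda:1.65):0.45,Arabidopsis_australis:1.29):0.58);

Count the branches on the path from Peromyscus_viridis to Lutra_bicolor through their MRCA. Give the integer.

12

The MRCA of Peromyscus_viridis and Lutra_bicolor is the root of the tree.
From Peromyscus_viridis up to that node: 6 branches. From Lutra_bicolor up to the same node: 6 branches. Total: 6 + 6 = 12.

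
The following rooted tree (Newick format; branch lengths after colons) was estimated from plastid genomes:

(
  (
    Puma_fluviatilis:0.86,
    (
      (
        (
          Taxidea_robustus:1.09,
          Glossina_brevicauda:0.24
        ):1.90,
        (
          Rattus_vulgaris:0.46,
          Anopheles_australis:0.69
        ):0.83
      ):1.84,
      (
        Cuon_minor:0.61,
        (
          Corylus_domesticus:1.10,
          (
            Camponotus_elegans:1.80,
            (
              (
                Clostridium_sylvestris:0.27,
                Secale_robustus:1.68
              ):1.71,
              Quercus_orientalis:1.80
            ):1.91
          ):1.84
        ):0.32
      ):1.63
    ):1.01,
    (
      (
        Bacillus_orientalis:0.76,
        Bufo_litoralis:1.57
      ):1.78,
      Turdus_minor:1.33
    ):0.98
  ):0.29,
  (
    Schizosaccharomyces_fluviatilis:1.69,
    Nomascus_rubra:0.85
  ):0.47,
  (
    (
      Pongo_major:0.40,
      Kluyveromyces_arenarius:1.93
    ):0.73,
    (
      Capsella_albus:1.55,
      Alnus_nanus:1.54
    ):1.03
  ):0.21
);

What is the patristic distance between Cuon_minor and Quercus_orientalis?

6.48

The path runs Cuon_minor → … → MRCA → … → Quercus_orientalis; the MRCA is the node subtending (Cuon_minor,(Corylus_domesticus,(Camponotus_elegans,((Clostridium_sylvestris,Secale_robustus),Quercus_orientalis)))).
Branch lengths along that path: 0.61 + 0.32 + 1.84 + 1.91 + 1.80 = 6.48.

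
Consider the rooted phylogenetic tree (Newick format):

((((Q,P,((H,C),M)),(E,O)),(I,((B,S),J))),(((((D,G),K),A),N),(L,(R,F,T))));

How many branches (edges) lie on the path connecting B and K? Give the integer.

The MRCA of B and K is the root of the tree.
From B up to that node: 5 branches. From K up to the same node: 5 branches. Total: 5 + 5 = 10.

10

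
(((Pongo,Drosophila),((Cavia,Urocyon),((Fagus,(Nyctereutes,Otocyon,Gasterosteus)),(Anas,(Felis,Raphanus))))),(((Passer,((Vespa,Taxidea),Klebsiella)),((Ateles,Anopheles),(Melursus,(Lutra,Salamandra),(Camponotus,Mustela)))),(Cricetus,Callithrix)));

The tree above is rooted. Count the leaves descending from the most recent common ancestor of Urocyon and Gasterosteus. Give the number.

The MRCA of Urocyon and Gasterosteus is the node subtending ((Cavia,Urocyon),((Fagus,(Nyctereutes,Otocyon,Gasterosteus)),(Anas,(Felis,Raphanus)))).
That clade contains 9 terminal taxa: Anas, Cavia, Fagus, Felis, Gasterosteus, Nyctereutes, Otocyon, Raphanus, Urocyon.

9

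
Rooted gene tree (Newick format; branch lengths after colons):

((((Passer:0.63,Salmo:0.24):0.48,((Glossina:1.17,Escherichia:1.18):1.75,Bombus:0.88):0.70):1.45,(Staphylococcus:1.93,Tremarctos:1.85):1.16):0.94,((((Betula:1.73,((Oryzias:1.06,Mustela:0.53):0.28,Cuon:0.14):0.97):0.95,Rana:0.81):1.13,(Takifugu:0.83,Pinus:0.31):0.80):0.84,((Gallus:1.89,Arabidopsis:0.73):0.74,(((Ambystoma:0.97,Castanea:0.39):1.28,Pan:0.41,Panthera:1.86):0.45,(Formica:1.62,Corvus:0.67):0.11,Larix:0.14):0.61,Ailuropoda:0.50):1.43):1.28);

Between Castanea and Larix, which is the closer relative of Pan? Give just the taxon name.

The MRCA of Pan and Castanea subtends ((Ambystoma,Castanea),Pan,Panthera) (4 taxa).
The MRCA of Pan and Larix subtends (((Ambystoma,Castanea),Pan,Panthera),(Formica,Corvus),Larix) (7 taxa).
The first is nested inside the second, so Pan shares a more recent common ancestor with Castanea.

Castanea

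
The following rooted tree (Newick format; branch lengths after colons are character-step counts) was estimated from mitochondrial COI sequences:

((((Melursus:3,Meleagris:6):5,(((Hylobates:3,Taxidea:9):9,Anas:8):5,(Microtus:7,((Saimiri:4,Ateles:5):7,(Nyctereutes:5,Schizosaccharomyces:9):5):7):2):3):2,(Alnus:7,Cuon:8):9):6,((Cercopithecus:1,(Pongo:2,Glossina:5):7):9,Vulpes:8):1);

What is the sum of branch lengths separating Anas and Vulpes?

The path runs Anas → … → MRCA → … → Vulpes; the MRCA is the root of the tree.
Branch lengths along that path: 8 + 5 + 3 + 2 + 6 + 1 + 8 = 33.

33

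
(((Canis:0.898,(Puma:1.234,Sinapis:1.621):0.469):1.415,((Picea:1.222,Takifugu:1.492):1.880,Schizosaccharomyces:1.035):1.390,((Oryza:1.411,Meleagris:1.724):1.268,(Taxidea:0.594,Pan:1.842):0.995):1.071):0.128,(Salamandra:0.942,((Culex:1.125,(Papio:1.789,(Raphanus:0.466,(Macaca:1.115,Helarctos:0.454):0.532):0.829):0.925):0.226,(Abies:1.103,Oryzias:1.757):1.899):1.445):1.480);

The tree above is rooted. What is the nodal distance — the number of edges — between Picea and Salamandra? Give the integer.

6

The MRCA of Picea and Salamandra is the root of the tree.
From Picea up to that node: 4 branches. From Salamandra up to the same node: 2 branches. Total: 4 + 2 = 6.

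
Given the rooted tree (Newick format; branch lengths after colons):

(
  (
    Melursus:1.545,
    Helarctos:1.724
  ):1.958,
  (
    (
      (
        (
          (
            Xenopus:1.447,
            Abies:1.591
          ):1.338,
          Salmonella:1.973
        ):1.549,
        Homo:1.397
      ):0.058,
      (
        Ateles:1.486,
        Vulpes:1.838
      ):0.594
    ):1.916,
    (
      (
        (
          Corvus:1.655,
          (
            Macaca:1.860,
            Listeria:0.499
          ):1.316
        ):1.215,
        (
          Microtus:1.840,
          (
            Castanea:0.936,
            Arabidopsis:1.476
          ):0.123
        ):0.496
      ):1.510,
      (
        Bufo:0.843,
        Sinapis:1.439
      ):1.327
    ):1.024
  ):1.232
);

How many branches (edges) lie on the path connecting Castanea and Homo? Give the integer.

8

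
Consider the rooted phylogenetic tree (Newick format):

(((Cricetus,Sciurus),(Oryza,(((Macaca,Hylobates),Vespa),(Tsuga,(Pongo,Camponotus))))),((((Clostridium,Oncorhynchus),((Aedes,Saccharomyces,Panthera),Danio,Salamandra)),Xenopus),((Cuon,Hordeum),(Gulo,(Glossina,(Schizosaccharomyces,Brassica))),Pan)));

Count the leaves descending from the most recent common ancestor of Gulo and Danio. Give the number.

15

The MRCA of Gulo and Danio is the node subtending ((((Clostridium,Oncorhynchus),((Aedes,Saccharomyces,Panthera),Danio,Salamandra)),Xenopus),((Cuon,Hordeum),(Gulo,(Glossina,(Schizosaccharomyces,Brassica))),Pan)).
That clade contains 15 terminal taxa: Aedes, Brassica, Clostridium, Cuon, Danio, Glossina, Gulo, Hordeum, Oncorhynchus, Pan, Panthera, Saccharomyces, Salamandra, Schizosaccharomyces, Xenopus.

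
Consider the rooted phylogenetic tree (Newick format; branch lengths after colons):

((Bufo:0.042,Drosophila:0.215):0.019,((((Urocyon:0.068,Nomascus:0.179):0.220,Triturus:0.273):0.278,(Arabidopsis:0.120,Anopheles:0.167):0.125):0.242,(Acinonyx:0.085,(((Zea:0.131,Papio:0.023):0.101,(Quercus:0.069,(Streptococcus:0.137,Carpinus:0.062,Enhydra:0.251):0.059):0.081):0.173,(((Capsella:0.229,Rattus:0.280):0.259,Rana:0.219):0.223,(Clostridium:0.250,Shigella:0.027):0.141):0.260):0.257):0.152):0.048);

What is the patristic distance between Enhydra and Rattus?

1.586

The path runs Enhydra → … → MRCA → … → Rattus; the MRCA is the node subtending (((Zea,Papio),(Quercus,(Streptococcus,Carpinus,Enhydra))),(((Capsella,Rattus),Rana),(Clostridium,Shigella))).
Branch lengths along that path: 0.251 + 0.059 + 0.081 + 0.173 + 0.260 + 0.223 + 0.259 + 0.280 = 1.586.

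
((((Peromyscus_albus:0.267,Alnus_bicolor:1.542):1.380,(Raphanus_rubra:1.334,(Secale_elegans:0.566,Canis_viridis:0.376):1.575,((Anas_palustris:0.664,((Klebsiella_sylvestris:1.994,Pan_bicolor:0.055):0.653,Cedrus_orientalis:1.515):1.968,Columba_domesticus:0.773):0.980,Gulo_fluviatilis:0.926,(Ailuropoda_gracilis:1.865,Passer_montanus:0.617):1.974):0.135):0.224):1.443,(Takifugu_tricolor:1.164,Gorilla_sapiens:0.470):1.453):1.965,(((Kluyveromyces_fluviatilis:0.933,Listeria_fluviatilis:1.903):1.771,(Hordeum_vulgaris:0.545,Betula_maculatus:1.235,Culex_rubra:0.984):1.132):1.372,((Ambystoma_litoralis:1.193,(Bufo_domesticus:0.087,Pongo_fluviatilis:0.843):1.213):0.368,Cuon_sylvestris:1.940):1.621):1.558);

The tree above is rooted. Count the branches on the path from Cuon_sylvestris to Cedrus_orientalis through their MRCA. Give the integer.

The MRCA of Cuon_sylvestris and Cedrus_orientalis is the root of the tree.
From Cuon_sylvestris up to that node: 3 branches. From Cedrus_orientalis up to the same node: 7 branches. Total: 3 + 7 = 10.

10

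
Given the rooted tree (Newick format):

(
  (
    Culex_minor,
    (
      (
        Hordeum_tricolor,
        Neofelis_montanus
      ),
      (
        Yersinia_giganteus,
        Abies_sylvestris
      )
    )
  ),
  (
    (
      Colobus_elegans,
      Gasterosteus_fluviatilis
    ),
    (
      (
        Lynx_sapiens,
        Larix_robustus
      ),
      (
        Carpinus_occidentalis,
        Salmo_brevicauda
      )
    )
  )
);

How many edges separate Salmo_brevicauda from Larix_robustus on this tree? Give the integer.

The MRCA of Salmo_brevicauda and Larix_robustus is the node subtending ((Lynx_sapiens,Larix_robustus),(Carpinus_occidentalis,Salmo_brevicauda)).
From Salmo_brevicauda up to that node: 2 branches. From Larix_robustus up to the same node: 2 branches. Total: 2 + 2 = 4.

4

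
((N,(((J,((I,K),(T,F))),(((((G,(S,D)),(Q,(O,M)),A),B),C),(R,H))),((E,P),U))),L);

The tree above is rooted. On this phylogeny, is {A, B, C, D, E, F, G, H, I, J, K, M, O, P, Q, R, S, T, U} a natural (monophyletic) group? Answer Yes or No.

The most recent common ancestor of these taxa subtends (((J,((I,K),(T,F))),(((((G,(S,D)),(Q,(O,M)),A),B),C),(R,H))),((E,P),U)).
That clade has exactly 19 tips — every listed taxon and nothing else — so the group is monophyletic.

Yes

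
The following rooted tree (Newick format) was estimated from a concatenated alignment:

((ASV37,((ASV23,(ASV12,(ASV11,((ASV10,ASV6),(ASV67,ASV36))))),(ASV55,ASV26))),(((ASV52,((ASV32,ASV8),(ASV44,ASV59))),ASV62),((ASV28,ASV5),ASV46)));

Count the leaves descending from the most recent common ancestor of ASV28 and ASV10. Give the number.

19

The MRCA of ASV28 and ASV10 is the root, so the clade is the entire tree.
That clade contains 19 terminal taxa: ASV10, ASV11, ASV12, ASV23, ASV26, ASV28, ASV32, ASV36, ASV37, ASV44, ASV46, ASV5, ASV52, ASV55, ASV59, ASV6, ASV62, ASV67, ASV8.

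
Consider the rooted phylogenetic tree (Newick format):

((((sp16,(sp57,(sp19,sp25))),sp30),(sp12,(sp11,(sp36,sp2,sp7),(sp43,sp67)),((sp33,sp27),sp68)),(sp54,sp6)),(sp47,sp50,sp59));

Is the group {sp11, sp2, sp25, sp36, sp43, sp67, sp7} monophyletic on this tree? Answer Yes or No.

The MRCA of the listed taxa subtends (((sp16,(sp57,(sp19,sp25))),sp30),(sp12,(sp11,(sp36,sp2,sp7),(sp43,sp67)),((sp33,sp27),sp68)),(sp54,sp6)).
That clade also contains sp12, sp16, sp19, sp27, sp30, sp33, sp54, sp57, sp6, sp68, which are not in the proposed group, so the group is not monophyletic.

No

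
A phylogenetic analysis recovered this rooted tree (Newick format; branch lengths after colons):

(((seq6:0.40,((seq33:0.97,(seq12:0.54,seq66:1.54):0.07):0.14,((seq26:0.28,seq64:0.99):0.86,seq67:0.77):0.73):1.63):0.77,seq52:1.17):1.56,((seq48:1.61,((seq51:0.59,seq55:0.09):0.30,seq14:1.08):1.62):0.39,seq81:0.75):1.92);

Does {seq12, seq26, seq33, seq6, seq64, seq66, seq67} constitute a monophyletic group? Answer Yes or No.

The most recent common ancestor of these taxa subtends (seq6,((seq33,(seq12,seq66)),((seq26,seq64),seq67))).
That clade has exactly 7 tips — every listed taxon and nothing else — so the group is monophyletic.

Yes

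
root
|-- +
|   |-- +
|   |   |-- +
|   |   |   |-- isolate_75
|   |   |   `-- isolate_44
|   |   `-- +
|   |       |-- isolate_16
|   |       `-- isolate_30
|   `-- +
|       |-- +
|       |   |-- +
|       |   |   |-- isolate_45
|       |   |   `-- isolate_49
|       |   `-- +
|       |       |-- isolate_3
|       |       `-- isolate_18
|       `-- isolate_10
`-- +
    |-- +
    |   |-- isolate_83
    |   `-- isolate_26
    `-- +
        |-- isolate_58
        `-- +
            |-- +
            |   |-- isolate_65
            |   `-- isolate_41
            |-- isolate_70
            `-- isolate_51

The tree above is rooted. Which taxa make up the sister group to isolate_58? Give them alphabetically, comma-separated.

isolate_58 attaches to the tree at the node subtending (isolate_58,((isolate_65,isolate_41),isolate_70,isolate_51)).
The other lineage descending from that same node — the sister group — is ((isolate_65,isolate_41),isolate_70,isolate_51); its 4 tips in alphabetical order are the answer.

isolate_41, isolate_51, isolate_65, isolate_70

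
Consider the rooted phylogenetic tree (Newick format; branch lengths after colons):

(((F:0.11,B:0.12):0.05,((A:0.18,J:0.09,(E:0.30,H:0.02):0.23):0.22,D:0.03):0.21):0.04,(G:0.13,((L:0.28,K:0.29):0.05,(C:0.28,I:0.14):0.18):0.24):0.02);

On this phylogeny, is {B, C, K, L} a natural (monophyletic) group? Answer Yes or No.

The MRCA of the listed taxa is the root, so the smallest clade containing them is the whole tree.
That clade also contains A, D, E, F, G, H, I, J, which are not in the proposed group, so the group is not monophyletic.

No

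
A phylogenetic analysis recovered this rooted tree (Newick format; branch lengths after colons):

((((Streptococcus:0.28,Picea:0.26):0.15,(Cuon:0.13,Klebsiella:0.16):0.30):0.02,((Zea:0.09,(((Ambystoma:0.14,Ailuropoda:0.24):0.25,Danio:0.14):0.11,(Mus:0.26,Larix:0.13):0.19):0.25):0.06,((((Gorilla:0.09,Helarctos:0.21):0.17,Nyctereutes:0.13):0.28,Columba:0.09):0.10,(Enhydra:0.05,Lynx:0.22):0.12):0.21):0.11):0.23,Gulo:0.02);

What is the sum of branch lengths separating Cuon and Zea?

0.71

The path runs Cuon → … → MRCA → … → Zea; the MRCA is the node subtending (((Streptococcus,Picea),(Cuon,Klebsiella)),((Zea,(((Ambystoma,Ailuropoda),Danio),(Mus,Larix))),((((Gorilla,Helarctos),Nyctereutes),Columba),(Enhydra,Lynx)))).
Branch lengths along that path: 0.13 + 0.30 + 0.02 + 0.11 + 0.06 + 0.09 = 0.71.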